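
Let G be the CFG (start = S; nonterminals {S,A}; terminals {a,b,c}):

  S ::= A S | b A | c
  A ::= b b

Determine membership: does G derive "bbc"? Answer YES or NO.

Convert to CNF:
  S -> A S | T0 A | c
  A -> T0 T0
  T0 -> b

CYK fill:
  [0..0]={T0}  "b"  orig:{}
  [1..1]={T0}  "b"  orig:{}
  [2..2]={S}  "c"
  [0..1]={A}  "bb"
  [1..2]=∅  "bc"
  [0..2]={S}  "bbc"

S ∈ T[0,2] ⇒ YES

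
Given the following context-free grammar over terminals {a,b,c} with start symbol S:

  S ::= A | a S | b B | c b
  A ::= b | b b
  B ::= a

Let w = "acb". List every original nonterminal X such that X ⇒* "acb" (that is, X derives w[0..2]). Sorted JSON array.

Convert to CNF:
  S -> T0 B | T0 T0 | T1 S | T2 T0 | b
  A -> T0 T0 | b
  B -> a
  T0 -> b
  T1 -> a
  T2 -> c

Fill CYK table bottom-up, restricted to cells inside w[0..2]:
  cell(0,0) a: {B,T1}  orig:{B}
  cell(1,1) c: {T2}  orig:{}
  cell(2,2) b: {A,S,T0}  orig:{A,S}
  cell(0,1) ac: ∅
  cell(1,2) cb: {S}
  cell(0,2) acb: {S}

Original NTs in T[0,2] deriving "acb": ["S"]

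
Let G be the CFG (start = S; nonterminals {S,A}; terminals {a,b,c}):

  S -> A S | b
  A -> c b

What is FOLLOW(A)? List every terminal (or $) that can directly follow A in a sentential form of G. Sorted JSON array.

FIRST iteration:
[1]
  A via A→c b: +{c}
  S via S→A S: +{c}
  S via S→b: +{b}
  FIRST[S]={b,c}  FIRST[A]={c}
[2] (stable)
  FIRST[S]={b,c}  FIRST[A]={c}

FOLLOW iteration:
initialize: $ ∈ FOLLOW(S)
iter 1:
  S→A S: FOLLOW(A) ⊇ FIRST(S) = {b,c}; new: +{b,c}
  S: {$}  A: {b,c}
iter 2: — fixpoint
  S: {$}  A: {b,c}

FOLLOW(A) = ["b", "c"]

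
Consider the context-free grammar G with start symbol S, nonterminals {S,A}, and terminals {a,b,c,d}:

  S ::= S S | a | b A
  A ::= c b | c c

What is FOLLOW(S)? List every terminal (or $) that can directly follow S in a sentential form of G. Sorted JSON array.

FIRST sets, iterate to fixpoint:
round 1:
  A via A→c b: +{c}
  S via S→a: +{a}
  S via S→b A: +{b}
  FIRST[S]={a,b}  FIRST[A]={c}
round 2: (no change)
  FIRST[S]={a,b}  FIRST[A]={c}

FOLLOW iteration:
initialize: $ ∈ FOLLOW(S)
iter 1:
  S→S S: FOLLOW(S) ⊇ FIRST(S) = {a,b}; new: +{a,b}
  S→b A: FOLLOW(A) ⊇ FOLLOW(S) ⊇ {$,a,b}; new: +{$,a,b}
  FOLLOW[S]={$,a,b}  FOLLOW[A]={$,a,b}
iter 2: done
  FOLLOW[S]={$,a,b}  FOLLOW[A]={$,a,b}

FOLLOW(S) = ["$", "a", "b"]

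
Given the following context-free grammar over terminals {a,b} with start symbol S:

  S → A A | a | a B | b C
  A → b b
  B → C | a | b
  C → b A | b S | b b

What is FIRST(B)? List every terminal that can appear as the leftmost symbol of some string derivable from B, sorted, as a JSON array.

FIRST sets, iterate to fixpoint:
pass 1:
  A via A→b b: +{b}
  B via B→a: +{a}
  B via B→b: +{b}
  C via C→b A: +{b}
  S via S→A A: +{b}
  S via S→a: +{a}
  S: {a,b}  A: {b}  B: {a,b}  C: {b}
pass 2: — fixpoint
  S: {a,b}  A: {b}  B: {a,b}  C: {b}

FIRST(B) = ["a", "b"]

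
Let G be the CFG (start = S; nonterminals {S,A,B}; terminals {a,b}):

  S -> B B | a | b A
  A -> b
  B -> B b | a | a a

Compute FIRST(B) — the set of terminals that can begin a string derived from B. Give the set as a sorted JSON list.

FIRST sets, iterate to fixpoint:
[1]
  A via A→b: +{b}
  B via B→a: +{a}
  S via S→B B: +{a}
  S via S→b A: +{b}
  S: {a,b}  A: {b}  B: {a}
[2] (stable)
  S: {a,b}  A: {b}  B: {a}

FIRST(B) = ["a"]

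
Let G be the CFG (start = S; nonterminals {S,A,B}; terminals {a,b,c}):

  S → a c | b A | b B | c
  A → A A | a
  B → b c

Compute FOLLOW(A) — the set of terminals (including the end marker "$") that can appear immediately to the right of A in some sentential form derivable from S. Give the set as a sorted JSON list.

FIRST sets, iterate to fixpoint:
[1]
  A via A→a: +{a}
  B via B→b c: +{b}
  S via S→a c: +{a}
  S via S→b A: +{b}
  S via S→c: +{c}
  S: {a,b,c}  A: {a}  B: {b}
[2] — fixpoint
  S: {a,b,c}  A: {a}  B: {b}

FOLLOW sets:
FOLLOW(S) := {$}
pass 1:
  A→A A: FOLLOW(A) ⊇ FIRST(A) = {a}; new: +{a}
  S→b A: FOLLOW(A) ⊇ FOLLOW(S) ⊇ {$}; new: +{$}
  S→b B: FOLLOW(B) ⊇ FOLLOW(S) ⊇ {$}; new: +{$}
  FOLLOW[S]={$}  FOLLOW[A]={$,a}  FOLLOW[B]={$}
pass 2: — fixpoint
  FOLLOW[S]={$}  FOLLOW[A]={$,a}  FOLLOW[B]={$}

FOLLOW(A) = ["$", "a"]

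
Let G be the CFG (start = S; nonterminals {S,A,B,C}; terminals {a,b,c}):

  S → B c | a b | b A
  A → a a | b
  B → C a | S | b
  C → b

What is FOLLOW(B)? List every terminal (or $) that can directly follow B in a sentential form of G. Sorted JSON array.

Compute FIRST by fixpoint:
[1]
  A via A→a a: +{a}
  A via A→b: +{b}
  B via B→b: +{b}
  C via C→b: +{b}
  S via S→B c: +{b}
  S via S→a b: +{a}
  S: {a,b}  A: {a,b}  B: {b}  C: {b}
[2]
  B via B→S: +{a}
  S: {a,b}  A: {a,b}  B: {a,b}  C: {b}
[3] (stable)
  S: {a,b}  A: {a,b}  B: {a,b}  C: {b}

FOLLOW sets:
FOLLOW(S) := {$}
iter 1:
  B→C a: FOLLOW(C) ⊇ FIRST(a) = {a}; new: +{a}
  S→B c: FOLLOW(B) ⊇ FIRST(c) = {c}; new: +{c}
  S→b A: FOLLOW(A) ⊇ FOLLOW(S) ⊇ {$}; new: +{$}
  FOLLOW[S]={$}  FOLLOW[A]={$}  FOLLOW[B]={c}  FOLLOW[C]={a}
iter 2:
  B→S: FOLLOW(S) ⊇ FOLLOW(B) ⊇ {c}; new: +{c}
  S→b A: FOLLOW(A) ⊇ FOLLOW(S) ⊇ {$,c}; new: +{c}
  FOLLOW[S]={$,c}  FOLLOW[A]={$,c}  FOLLOW[B]={c}  FOLLOW[C]={a}
iter 3: done
  FOLLOW[S]={$,c}  FOLLOW[A]={$,c}  FOLLOW[B]={c}  FOLLOW[C]={a}

FOLLOW(B) = ["c"]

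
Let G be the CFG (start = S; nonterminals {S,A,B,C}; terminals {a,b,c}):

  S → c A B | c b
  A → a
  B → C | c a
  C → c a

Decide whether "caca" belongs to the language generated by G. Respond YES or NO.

CNF form of G:
  S -> T0 T2 | T0 X3
  A -> a
  B -> T0 T1
  C -> T0 T1
  T0 -> c
  T1 -> a
  T2 -> b
  X3 -> A B

CYK fill:
  [0..0]={T0}  "c"  orig:{}
  [1..1]={A,T1}  "a"  orig:{A}
  [2..2]={T0}  "c"  orig:{}
  [3..3]={A,T1}  "a"  orig:{A}
  [0..1]={B,C}  "ca"
  [1..2]=∅  "ac"
  [2..3]={B,C}  "ca"
  [0..2]=∅  "cac"
  [1..3]={X3}  "aca"  orig:{}
  [0..3]={S}  "caca"

S ∈ T[0,3] ⇒ YES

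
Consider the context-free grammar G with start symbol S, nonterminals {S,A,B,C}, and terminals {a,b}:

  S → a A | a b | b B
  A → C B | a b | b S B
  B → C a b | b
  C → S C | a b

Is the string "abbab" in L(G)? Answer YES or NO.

Convert to CNF:
  S -> T0 A | T0 T1 | T1 B
  A -> C B | T0 T1 | T1 X2
  B -> C X3 | b
  C -> S C | T0 T1
  T0 -> a
  T1 -> b
  X2 -> S B
  X3 -> T0 T1

CYK fill:
  T[0,0] 'a' = {T0}  orig:{}
  T[1,1] 'b' = {B,T1}  orig:{B}
  T[2,2] 'b' = {B,T1}  orig:{B}
  T[3,3] 'a' = {T0}  orig:{}
  T[4,4] 'b' = {B,T1}  orig:{B}
  T[0,1] 'ab' = {A,C,S,X3}  orig:{A,C,S}
  T[1,2] 'bb' = {S}
  T[2,3] 'ba' = ∅
  T[3,4] 'ab' = {A,C,S,X3}  orig:{A,C,S}
  T[0,2] 'abb' = {A,X2}  orig:{A}
  T[1,3] 'bba' = ∅
  T[2,4] 'bab' = ∅
  T[0,3] 'abba' = ∅
  T[1,4] 'bbab' = {C}
  T[0,4] 'abbab' = ∅

S ∉ T[0,4] ⇒ NO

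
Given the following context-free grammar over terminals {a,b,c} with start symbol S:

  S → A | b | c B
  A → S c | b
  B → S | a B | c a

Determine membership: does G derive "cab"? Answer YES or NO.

CNF form of G:
  S -> S T0 | T0 B | b
  A -> S T0 | b
  B -> S T0 | T0 B | T0 T1 | T1 B | b
  T0 -> c
  T1 -> a

CYK table (by increasing span):
  T[0,0] 'c' = {T0}  orig:{}
  T[1,1] 'a' = {T1}  orig:{}
  T[2,2] 'b' = {A,B,S}
  T[0,1] 'ca' = {B}
  T[1,2] 'ab' = {B}
  T[0,2] 'cab' = {B,S}

S ∈ T[0,2] ⇒ YES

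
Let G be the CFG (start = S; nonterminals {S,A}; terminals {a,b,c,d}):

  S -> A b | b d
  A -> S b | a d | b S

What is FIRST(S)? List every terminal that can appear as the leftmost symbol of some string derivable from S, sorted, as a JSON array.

FIRST iteration:
round 1:
  A via A→a d: +{a}
  A via A→b S: +{b}
  S via S→A b: +{a,b}
  S: {a,b}  A: {a,b}
round 2: — fixpoint
  S: {a,b}  A: {a,b}

FIRST(S) = ["a", "b"]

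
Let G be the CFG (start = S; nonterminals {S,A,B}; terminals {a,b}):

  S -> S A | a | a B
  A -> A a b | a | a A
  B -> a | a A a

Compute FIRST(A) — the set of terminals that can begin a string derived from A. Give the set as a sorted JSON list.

FIRST iteration:
iter 1:
  A via A→a: +{a}
  B via B→a: +{a}
  S via S→a: +{a}
  FIRST(S)={a}  FIRST(A)={a}  FIRST(B)={a}
iter 2: done
  FIRST(S)={a}  FIRST(A)={a}  FIRST(B)={a}

FIRST(A) = ["a"]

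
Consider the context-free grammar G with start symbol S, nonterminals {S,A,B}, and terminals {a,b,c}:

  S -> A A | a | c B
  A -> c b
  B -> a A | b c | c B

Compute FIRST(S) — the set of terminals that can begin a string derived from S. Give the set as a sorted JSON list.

Compute FIRST by fixpoint:
iter 1:
  A via A→c b: +{c}
  B via B→a A: +{a}
  B via B→b c: +{b}
  B via B→c B: +{c}
  S via S→A A: +{c}
  S via S→a: +{a}
  S: {a,c}  A: {c}  B: {a,b,c}
iter 2: (stable)
  S: {a,c}  A: {c}  B: {a,b,c}

FIRST(S) = ["a", "c"]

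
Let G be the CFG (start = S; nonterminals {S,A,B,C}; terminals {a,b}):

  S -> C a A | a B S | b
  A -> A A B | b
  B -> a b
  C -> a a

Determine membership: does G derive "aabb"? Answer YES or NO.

Convert to CNF:
  S -> C X3 | T0 X4 | b
  A -> A X2 | b
  B -> T0 T1
  C -> T0 T0
  T0 -> a
  T1 -> b
  X2 -> A B
  X3 -> T0 A
  X4 -> B S

CYK fill:
  T[0,0] 'a' = {T0}  orig:{}
  T[1,1] 'a' = {T0}  orig:{}
  T[2,2] 'b' = {A,S,T1}  orig:{A,S}
  T[3,3] 'b' = {A,S,T1}  orig:{A,S}
  T[0,1] 'aa' = {C}
  T[1,2] 'ab' = {B,X3}  orig:{B}
  T[2,3] 'bb' = ∅
  T[0,2] 'aab' = ∅
  T[1,3] 'abb' = {X4}  orig:{}
  T[0,3] 'aabb' = {S}

S ∈ T[0,3] ⇒ YES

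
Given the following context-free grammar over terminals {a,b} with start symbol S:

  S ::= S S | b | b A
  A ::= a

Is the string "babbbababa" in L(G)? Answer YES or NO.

CNF form of G:
  S -> S S | T0 A | b
  A -> a
  T0 -> b

CYK table (by increasing span):
  [0..0]={S,T0}  "b"  orig:{S}
  [1..1]={A}  "a"
  [2..2]={S,T0}  "b"  orig:{S}
  [3..3]={S,T0}  "b"  orig:{S}
  [4..4]={S,T0}  "b"  orig:{S}
  [5..5]={A}  "a"
  [6..6]={S,T0}  "b"  orig:{S}
  [7..7]={A}  "a"
  [8..8]={S,T0}  "b"  orig:{S}
  [9..9]={A}  "a"
  [0..1]={S}  "ba"
  [1..2]=∅  "ab"
  [2..3]={S}  "bb"
  [3..4]={S}  "bb"
  [4..5]={S}  "ba"
  [5..6]=∅  "ab"
  [6..7]={S}  "ba"
  [7..8]=∅  "ab"
  [8..9]={S}  "ba"
  [0..2]={S}  "bab"
  [1..3]=∅  "abb"
  [2..4]={S}  "bbb"
  [3..5]={S}  "bba"
  [4..6]={S}  "bab"
  [5..7]=∅  "aba"
  [6..8]={S}  "bab"
  [7..9]=∅  "aba"
  [0..3]={S}  "babb"
  [1..4]=∅  "abbb"
  [2..5]={S}  "bbba"
  [3..6]={S}  "bbab"
  [4..7]={S}  "baba"
  [5..8]=∅  "abab"
  [6..9]={S}  "baba"
  [0..4]={S}  "babbb"
  [1..5]=∅  "abbba"
  [2..6]={S}  "bbbab"
  [3..7]={S}  "bbaba"
  [4..8]={S}  "babab"
  [5..9]=∅  "ababa"
  [0..5]={S}  "babbba"
  [1..6]=∅  "abbbab"
  [2..7]={S}  "bbbaba"
  [3..8]={S}  "bbabab"
  [4..9]={S}  "bababa"
  [0..6]={S}  "babbbab"
  [1..7]=∅  "abbbaba"
  [2..8]={S}  "bbbabab"
  [3..9]={S}  "bbababa"
  [0..7]={S}  "babbbaba"
  [1..8]=∅  "abbbabab"
  [2..9]={S}  "bbbababa"
  [0..8]={S}  "babbbabab"
  [1..9]=∅  "abbbababa"
  [0..9]={S}  "babbbababa"

S ∈ T[0,9] ⇒ YES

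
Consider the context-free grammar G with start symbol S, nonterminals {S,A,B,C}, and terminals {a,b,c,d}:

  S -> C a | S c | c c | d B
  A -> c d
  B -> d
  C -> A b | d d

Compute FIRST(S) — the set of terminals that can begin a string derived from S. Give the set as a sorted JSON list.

FIRST iteration:
[1]
  A via A→c d: +{c}
  B via B→d: +{d}
  C via C→A b: +{c}
  C via C→d d: +{d}
  S via S→C a: +{c,d}
  FIRST(S)={c,d}  FIRST(A)={c}  FIRST(B)={d}  FIRST(C)={c,d}
[2] (no change)
  FIRST(S)={c,d}  FIRST(A)={c}  FIRST(B)={d}  FIRST(C)={c,d}

FIRST(S) = ["c", "d"]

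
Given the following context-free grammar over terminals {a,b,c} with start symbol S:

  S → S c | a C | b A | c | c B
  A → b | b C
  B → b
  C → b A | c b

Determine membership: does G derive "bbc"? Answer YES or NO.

Convert to CNF:
  S -> S T1 | T0 A | T1 B | T2 C | c
  A -> T0 C | b
  B -> b
  C -> T0 A | T1 T0
  T0 -> b
  T1 -> c
  T2 -> a

CYK table (by increasing span):
  cell(0,0) b: {A,B,T0}  orig:{A,B}
  cell(1,1) b: {A,B,T0}  orig:{A,B}
  cell(2,2) c: {S,T1}  orig:{S}
  cell(0,1) bb: {C,S}
  cell(1,2) bc: ∅
  cell(0,2) bbc: {S}

S ∈ T[0,2] ⇒ YES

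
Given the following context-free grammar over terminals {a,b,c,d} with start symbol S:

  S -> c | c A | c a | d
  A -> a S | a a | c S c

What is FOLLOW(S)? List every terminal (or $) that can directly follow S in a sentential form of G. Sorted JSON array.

FIRST iteration:
iter 1:
  A via A→a S: +{a}
  A via A→c S c: +{c}
  S via S→c: +{c}
  S via S→d: +{d}
  FIRST(S)={c,d}  FIRST(A)={a,c}
iter 2: (no change)
  FIRST(S)={c,d}  FIRST(A)={a,c}

FOLLOW iteration:
FOLLOW(S) := {$}
iter 1:
  A→c S c: FOLLOW(S) ⊇ FIRST(c) = {c}; new: +{c}
  S→c A: FOLLOW(A) ⊇ FOLLOW(S) ⊇ {$,c}; new: +{$,c}
  FOLLOW(S)={$,c}  FOLLOW(A)={$,c}
iter 2: done
  FOLLOW(S)={$,c}  FOLLOW(A)={$,c}

FOLLOW(S) = ["$", "c"]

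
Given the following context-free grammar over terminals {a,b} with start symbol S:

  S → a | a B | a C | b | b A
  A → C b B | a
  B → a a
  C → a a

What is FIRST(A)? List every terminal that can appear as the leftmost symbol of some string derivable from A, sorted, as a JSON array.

FIRST iteration:
[1]
  A via A→a: +{a}
  B via B→a a: +{a}
  C via C→a a: +{a}
  S via S→a: +{a}
  S via S→b: +{b}
  FIRST(S)={a,b}  FIRST(A)={a}  FIRST(B)={a}  FIRST(C)={a}
[2] done
  FIRST(S)={a,b}  FIRST(A)={a}  FIRST(B)={a}  FIRST(C)={a}

FIRST(A) = ["a"]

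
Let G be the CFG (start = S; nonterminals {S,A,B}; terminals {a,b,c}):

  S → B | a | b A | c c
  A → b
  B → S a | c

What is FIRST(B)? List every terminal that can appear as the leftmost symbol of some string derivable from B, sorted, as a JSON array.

Compute FIRST by fixpoint:
[1]
  A via A→b: +{b}
  B via B→c: +{c}
  S via S→B: +{c}
  S via S→a: +{a}
  S via S→b A: +{b}
  FIRST(S)={a,b,c}  FIRST(A)={b}  FIRST(B)={c}
[2]
  B via B→S a: +{a,b}
  FIRST(S)={a,b,c}  FIRST(A)={b}  FIRST(B)={a,b,c}
[3] (stable)
  FIRST(S)={a,b,c}  FIRST(A)={b}  FIRST(B)={a,b,c}

FIRST(B) = ["a", "b", "c"]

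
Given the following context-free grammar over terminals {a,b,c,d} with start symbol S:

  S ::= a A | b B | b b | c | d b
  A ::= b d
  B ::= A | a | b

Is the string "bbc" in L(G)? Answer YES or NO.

CNF form of G:
  S -> T0 B | T0 T0 | T1 T0 | T2 A | c
  A -> T0 T1
  B -> T0 T1 | a | b
  T0 -> b
  T1 -> d
  T2 -> a

Fill CYK table bottom-up:
  T[0,0] 'b' = {B,T0}  orig:{B}
  T[1,1] 'b' = {B,T0}  orig:{B}
  T[2,2] 'c' = {S}
  T[0,1] 'bb' = {S}
  T[1,2] 'bc' = ∅
  T[0,2] 'bbc' = ∅

S ∉ T[0,2] ⇒ NO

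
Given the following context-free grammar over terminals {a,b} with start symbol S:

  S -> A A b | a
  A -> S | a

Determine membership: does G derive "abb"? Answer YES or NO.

CNF form of G:
  S -> A X2 | a
  A -> A X1 | a
  T0 -> b
  X1 -> A T0
  X2 -> A T0

Fill CYK table bottom-up:
  T[0,0] 'a' = {A,S}
  T[1,1] 'b' = {T0}  orig:{}
  T[2,2] 'b' = {T0}  orig:{}
  T[0,1] 'ab' = {X1,X2}  orig:{}
  T[1,2] 'bb' = ∅
  T[0,2] 'abb' = ∅

S ∉ T[0,2] ⇒ NO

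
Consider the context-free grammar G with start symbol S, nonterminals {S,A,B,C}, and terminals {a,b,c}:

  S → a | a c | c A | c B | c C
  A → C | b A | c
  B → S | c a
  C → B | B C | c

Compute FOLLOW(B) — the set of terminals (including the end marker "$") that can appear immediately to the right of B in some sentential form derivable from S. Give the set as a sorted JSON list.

FIRST sets, iterate to fixpoint:
pass 1:
  A via A→b A: +{b}
  A via A→c: +{c}
  B via B→c a: +{c}
  C via C→B: +{c}
  S via S→a: +{a}
  S via S→c A: +{c}
  FIRST[S]={a,c}  FIRST[A]={b,c}  FIRST[B]={c}  FIRST[C]={c}
pass 2:
  B via B→S: +{a}
  C via C→B: +{a}
  FIRST[S]={a,c}  FIRST[A]={b,c}  FIRST[B]={a,c}  FIRST[C]={a,c}
pass 3:
  A via A→C: +{a}
  FIRST[S]={a,c}  FIRST[A]={a,b,c}  FIRST[B]={a,c}  FIRST[C]={a,c}
pass 4: (no change)
  FIRST[S]={a,c}  FIRST[A]={a,b,c}  FIRST[B]={a,c}  FIRST[C]={a,c}

FOLLOW sets:
FOLLOW(S) := {$}
pass 1:
  C→B C: FOLLOW(B) ⊇ FIRST(C) = {a,c}; new: +{a,c}
  S→c A: FOLLOW(A) ⊇ FOLLOW(S) ⊇ {$}; new: +{$}
  S→c B: FOLLOW(B) ⊇ FOLLOW(S) ⊇ {$}; new: +{$}
  S→c C: FOLLOW(C) ⊇ FOLLOW(S) ⊇ {$}; new: +{$}
  FOLLOW(S)={$}  FOLLOW(A)={$}  FOLLOW(B)={$,a,c}  FOLLOW(C)={$}
pass 2:
  B→S: FOLLOW(S) ⊇ FOLLOW(B) ⊇ {$,a,c}; new: +{a,c}
  S→c A: FOLLOW(A) ⊇ FOLLOW(S) ⊇ {$,a,c}; new: +{a,c}
  S→c C: FOLLOW(C) ⊇ FOLLOW(S) ⊇ {$,a,c}; new: +{a,c}
  FOLLOW(S)={$,a,c}  FOLLOW(A)={$,a,c}  FOLLOW(B)={$,a,c}  FOLLOW(C)={$,a,c}
pass 3: — fixpoint
  FOLLOW(S)={$,a,c}  FOLLOW(A)={$,a,c}  FOLLOW(B)={$,a,c}  FOLLOW(C)={$,a,c}

FOLLOW(B) = ["$", "a", "c"]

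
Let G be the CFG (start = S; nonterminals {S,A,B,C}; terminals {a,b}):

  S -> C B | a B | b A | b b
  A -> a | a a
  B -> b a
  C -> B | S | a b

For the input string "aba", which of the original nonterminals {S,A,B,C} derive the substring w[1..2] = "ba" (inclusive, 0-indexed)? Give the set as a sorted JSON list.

CNF form of G:
  S -> C B | T0 B | T1 A | T1 T1
  A -> T0 T0 | a
  B -> T1 T0
  C -> C B | T0 B | T0 T1 | T1 A | T1 T0 | T1 T1
  T0 -> a
  T1 -> b

Fill CYK table bottom-up (cells [i..j] with 1 ≤ i ≤ j ≤ 2 only):
  T[1,1] 'b' = {T1}  orig:{}
  T[2,2] 'a' = {A,T0}  orig:{A}
  T[1,2] 'ba' = {B,C,S}

Original NTs in T[1,2] deriving "ba": ["B", "C", "S"]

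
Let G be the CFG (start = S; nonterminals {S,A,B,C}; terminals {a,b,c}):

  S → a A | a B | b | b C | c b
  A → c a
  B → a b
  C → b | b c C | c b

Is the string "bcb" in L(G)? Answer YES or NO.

Convert to CNF:
  S -> T0 T2 | T1 A | T1 B | T2 C | b
  A -> T0 T1
  B -> T1 T2
  C -> T0 T2 | T2 X3 | b
  T0 -> c
  T1 -> a
  T2 -> b
  X3 -> T0 C

CYK table (by increasing span):
  T[0,0] 'b' = {C,S,T2}  orig:{C,S}
  T[1,1] 'c' = {T0}  orig:{}
  T[2,2] 'b' = {C,S,T2}  orig:{C,S}
  T[0,1] 'bc' = ∅
  T[1,2] 'cb' = {C,S,X3}  orig:{C,S}
  T[0,2] 'bcb' = {C,S}

S ∈ T[0,2] ⇒ YES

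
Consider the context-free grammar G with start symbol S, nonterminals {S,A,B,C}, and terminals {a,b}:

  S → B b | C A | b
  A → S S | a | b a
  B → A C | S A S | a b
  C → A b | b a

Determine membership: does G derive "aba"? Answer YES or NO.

CNF form of G:
  S -> B T0 | C A | b
  A -> S S | T0 T1 | a
  B -> A C | S X2 | T1 T0
  C -> A T0 | T0 T1
  T0 -> b
  T1 -> a
  X2 -> A S

Fill CYK table bottom-up:
  [0..0]={A,T1}  "a"  orig:{A}
  [1..1]={S,T0}  "b"  orig:{S}
  [2..2]={A,T1}  "a"  orig:{A}
  [0..1]={B,C,X2}  "ab"  orig:{B,C}
  [1..2]={A,C}  "ba"
  [0..2]={B,S}  "aba"

S ∈ T[0,2] ⇒ YES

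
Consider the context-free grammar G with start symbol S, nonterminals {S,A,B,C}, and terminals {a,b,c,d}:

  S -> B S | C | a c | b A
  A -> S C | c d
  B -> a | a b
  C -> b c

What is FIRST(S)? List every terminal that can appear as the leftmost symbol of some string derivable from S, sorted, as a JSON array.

Compute FIRST by fixpoint:
iter 1:
  A via A→c d: +{c}
  B via B→a: +{a}
  C via C→b c: +{b}
  S via S→B S: +{a}
  S via S→C: +{b}
  S: {a,b}  A: {c}  B: {a}  C: {b}
iter 2:
  A via A→S C: +{a,b}
  S: {a,b}  A: {a,b,c}  B: {a}  C: {b}
iter 3: (stable)
  S: {a,b}  A: {a,b,c}  B: {a}  C: {b}

FIRST(S) = ["a", "b"]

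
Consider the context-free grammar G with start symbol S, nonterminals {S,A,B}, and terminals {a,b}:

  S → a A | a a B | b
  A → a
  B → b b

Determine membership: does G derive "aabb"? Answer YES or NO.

Convert to CNF:
  S -> T1 A | T1 X2 | b
  A -> a
  B -> T0 T0
  T0 -> b
  T1 -> a
  X2 -> T1 B

CYK table (by increasing span):
  T[0,0] 'a' = {A,T1}  orig:{A}
  T[1,1] 'a' = {A,T1}  orig:{A}
  T[2,2] 'b' = {S,T0}  orig:{S}
  T[3,3] 'b' = {S,T0}  orig:{S}
  T[0,1] 'aa' = {S}
  T[1,2] 'ab' = ∅
  T[2,3] 'bb' = {B}
  T[0,2] 'aab' = ∅
  T[1,3] 'abb' = {X2}  orig:{}
  T[0,3] 'aabb' = {S}

S ∈ T[0,3] ⇒ YES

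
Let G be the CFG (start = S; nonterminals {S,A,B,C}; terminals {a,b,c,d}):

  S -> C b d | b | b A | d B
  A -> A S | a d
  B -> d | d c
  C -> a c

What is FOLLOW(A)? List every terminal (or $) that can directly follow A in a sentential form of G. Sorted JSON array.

Compute FIRST by fixpoint:
round 1:
  A via A→a d: +{a}
  B via B→d: +{d}
  C via C→a c: +{a}
  S via S→C b d: +{a}
  S via S→b: +{b}
  S via S→d B: +{d}
  S: {a,b,d}  A: {a}  B: {d}  C: {a}
round 2: done
  S: {a,b,d}  A: {a}  B: {d}  C: {a}

Compute FOLLOW by fixpoint:
initialize: $ ∈ FOLLOW(S)
iter 1:
  A→A S: FOLLOW(A) ⊇ FIRST(S) = {a,b,d}; new: +{a,b,d}
  A→A S: FOLLOW(S) ⊇ FOLLOW(A) ⊇ {a,b,d}; new: +{a,b,d}
  S→C b d: FOLLOW(C) ⊇ FIRST(b) = {b}; new: +{b}
  S→b A: FOLLOW(A) ⊇ FOLLOW(S) ⊇ {$,a,b,d}; new: +{$}
  S→d B: FOLLOW(B) ⊇ FOLLOW(S) ⊇ {$,a,b,d}; new: +{$,a,b,d}
  FOLLOW(S)={$,a,b,d}  FOLLOW(A)={$,a,b,d}  FOLLOW(B)={$,a,b,d}  FOLLOW(C)={b}
iter 2: (no change)
  FOLLOW(S)={$,a,b,d}  FOLLOW(A)={$,a,b,d}  FOLLOW(B)={$,a,b,d}  FOLLOW(C)={b}

FOLLOW(A) = ["$", "a", "b", "d"]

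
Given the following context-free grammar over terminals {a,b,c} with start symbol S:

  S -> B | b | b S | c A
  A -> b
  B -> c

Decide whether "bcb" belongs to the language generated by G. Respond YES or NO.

CNF form of G:
  S -> T0 S | T1 A | b | c
  A -> b
  B -> c
  T0 -> b
  T1 -> c

Fill CYK table bottom-up:
  cell(0,0) b: {A,S,T0}  orig:{A,S}
  cell(1,1) c: {B,S,T1}  orig:{B,S}
  cell(2,2) b: {A,S,T0}  orig:{A,S}
  cell(0,1) bc: {S}
  cell(1,2) cb: {S}
  cell(0,2) bcb: {S}

S ∈ T[0,2] ⇒ YES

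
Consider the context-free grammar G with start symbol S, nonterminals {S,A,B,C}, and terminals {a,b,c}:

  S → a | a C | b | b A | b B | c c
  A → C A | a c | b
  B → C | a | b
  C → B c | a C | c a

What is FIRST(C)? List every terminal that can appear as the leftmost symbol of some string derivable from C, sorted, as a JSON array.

FIRST sets, iterate to fixpoint:
[1]
  A via A→a c: +{a}
  A via A→b: +{b}
  B via B→a: +{a}
  B via B→b: +{b}
  C via C→B c: +{a,b}
  C via C→c a: +{c}
  S via S→a: +{a}
  S via S→b: +{b}
  S via S→c c: +{c}
  FIRST[S]={a,b,c}  FIRST[A]={a,b}  FIRST[B]={a,b}  FIRST[C]={a,b,c}
[2]
  A via A→C A: +{c}
  B via B→C: +{c}
  FIRST[S]={a,b,c}  FIRST[A]={a,b,c}  FIRST[B]={a,b,c}  FIRST[C]={a,b,c}
[3] (stable)
  FIRST[S]={a,b,c}  FIRST[A]={a,b,c}  FIRST[B]={a,b,c}  FIRST[C]={a,b,c}

FIRST(C) = ["a", "b", "c"]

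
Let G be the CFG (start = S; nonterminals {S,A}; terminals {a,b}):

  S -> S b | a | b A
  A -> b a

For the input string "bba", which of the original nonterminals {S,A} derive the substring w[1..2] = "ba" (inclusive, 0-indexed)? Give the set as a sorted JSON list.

CNF form of G:
  S -> S T0 | T0 A | a
  A -> T0 T1
  T0 -> b
  T1 -> a

CYK fill — only the sub-triangle for w[1..2]:
  T[1,1] 'b' = {T0}  orig:{}
  T[2,2] 'a' = {S,T1}  orig:{S}
  T[1,2] 'ba' = {A}

Original NTs in T[1,2] deriving "ba": ["A"]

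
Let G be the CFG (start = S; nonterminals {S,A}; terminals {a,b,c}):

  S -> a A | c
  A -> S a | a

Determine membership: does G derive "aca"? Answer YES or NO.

CNF form of G:
  S -> T0 A | c
  A -> S T0 | a
  T0 -> a

CYK fill:
  T[0,0] 'a' = {A,T0}  orig:{A}
  T[1,1] 'c' = {S}
  T[2,2] 'a' = {A,T0}  orig:{A}
  T[0,1] 'ac' = ∅
  T[1,2] 'ca' = {A}
  T[0,2] 'aca' = {S}

S ∈ T[0,2] ⇒ YES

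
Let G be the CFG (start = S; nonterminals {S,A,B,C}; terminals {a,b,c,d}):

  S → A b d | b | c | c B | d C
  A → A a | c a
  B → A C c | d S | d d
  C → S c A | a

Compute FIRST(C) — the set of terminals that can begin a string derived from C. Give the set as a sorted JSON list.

Compute FIRST by fixpoint:
iter 1:
  A via A→c a: +{c}
  B via B→A C c: +{c}
  B via B→d S: +{d}
  C via C→a: +{a}
  S via S→A b d: +{c}
  S via S→b: +{b}
  S via S→d C: +{d}
  FIRST(S)={b,c,d}  FIRST(A)={c}  FIRST(B)={c,d}  FIRST(C)={a}
iter 2:
  C via C→S c A: +{b,c,d}
  FIRST(S)={b,c,d}  FIRST(A)={c}  FIRST(B)={c,d}  FIRST(C)={a,b,c,d}
iter 3: (no change)
  FIRST(S)={b,c,d}  FIRST(A)={c}  FIRST(B)={c,d}  FIRST(C)={a,b,c,d}

FIRST(C) = ["a", "b", "c", "d"]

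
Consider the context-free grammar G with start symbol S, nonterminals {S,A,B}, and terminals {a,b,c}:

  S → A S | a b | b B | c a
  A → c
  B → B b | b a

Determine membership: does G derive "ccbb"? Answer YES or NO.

CNF form of G:
  S -> A S | T0 B | T1 T0 | T2 T1
  A -> c
  B -> B T0 | T0 T1
  T0 -> b
  T1 -> a
  T2 -> c

CYK table (by increasing span):
  T[0,0] 'c' = {A,T2}  orig:{A}
  T[1,1] 'c' = {A,T2}  orig:{A}
  T[2,2] 'b' = {T0}  orig:{}
  T[3,3] 'b' = {T0}  orig:{}
  T[0,1] 'cc' = ∅
  T[1,2] 'cb' = ∅
  T[2,3] 'bb' = ∅
  T[0,2] 'ccb' = ∅
  T[1,3] 'cbb' = ∅
  T[0,3] 'ccbb' = ∅

S ∉ T[0,3] ⇒ NO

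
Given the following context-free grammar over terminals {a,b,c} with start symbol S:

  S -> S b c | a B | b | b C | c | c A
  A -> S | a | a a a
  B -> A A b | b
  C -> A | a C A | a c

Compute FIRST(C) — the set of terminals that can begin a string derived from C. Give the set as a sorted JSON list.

FIRST sets, iterate to fixpoint:
iter 1:
  A via A→a: +{a}
  B via B→A A b: +{a}
  B via B→b: +{b}
  C via C→A: +{a}
  S via S→a B: +{a}
  S via S→b: +{b}
  S via S→c: +{c}
  FIRST[S]={a,b,c}  FIRST[A]={a}  FIRST[B]={a,b}  FIRST[C]={a}
iter 2:
  A via A→S: +{b,c}
  B via B→A A b: +{c}
  C via C→A: +{b,c}
  FIRST[S]={a,b,c}  FIRST[A]={a,b,c}  FIRST[B]={a,b,c}  FIRST[C]={a,b,c}
iter 3: done
  FIRST[S]={a,b,c}  FIRST[A]={a,b,c}  FIRST[B]={a,b,c}  FIRST[C]={a,b,c}

FIRST(C) = ["a", "b", "c"]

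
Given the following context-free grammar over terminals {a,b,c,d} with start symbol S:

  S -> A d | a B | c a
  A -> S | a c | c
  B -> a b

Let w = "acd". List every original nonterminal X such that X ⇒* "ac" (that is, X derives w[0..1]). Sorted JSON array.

Convert to CNF:
  S -> A T0 | T1 B | T2 T1
  A -> A T0 | T1 B | T1 T2 | T2 T1 | c
  B -> T1 T3
  T0 -> d
  T1 -> a
  T2 -> c
  T3 -> b

CYK fill, restricted to cells inside w[0..1]:
  T[0,0] 'a' = {T1}  orig:{}
  T[1,1] 'c' = {A,T2}  orig:{A}
  T[0,1] 'ac' = {A}

Original NTs in T[0,1] deriving "ac": ["A"]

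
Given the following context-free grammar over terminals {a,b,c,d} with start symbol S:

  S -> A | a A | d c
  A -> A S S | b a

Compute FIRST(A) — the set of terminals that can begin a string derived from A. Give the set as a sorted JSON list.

Compute FIRST by fixpoint:
pass 1:
  A via A→b a: +{b}
  S via S→A: +{b}
  S via S→a A: +{a}
  S via S→d c: +{d}
  FIRST(S)={a,b,d}  FIRST(A)={b}
pass 2: (no change)
  FIRST(S)={a,b,d}  FIRST(A)={b}

FIRST(A) = ["b"]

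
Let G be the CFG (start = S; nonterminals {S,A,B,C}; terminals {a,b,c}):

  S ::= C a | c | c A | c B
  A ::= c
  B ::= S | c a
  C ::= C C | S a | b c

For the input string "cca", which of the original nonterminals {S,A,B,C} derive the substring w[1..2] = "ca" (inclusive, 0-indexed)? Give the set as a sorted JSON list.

Convert to CNF:
  S -> C T0 | T1 A | T1 B | c
  A -> c
  B -> C T0 | T1 A | T1 B | T1 T0 | c
  C -> C C | S T0 | T2 T1
  T0 -> a
  T1 -> c
  T2 -> b

Fill CYK table bottom-up — only the sub-triangle for w[1..2]:
  T[1,1] 'c' = {A,B,S,T1}  orig:{A,B,S}
  T[2,2] 'a' = {T0}  orig:{}
  T[1,2] 'ca' = {B,C}

Original NTs in T[1,2] deriving "ca": ["B", "C"]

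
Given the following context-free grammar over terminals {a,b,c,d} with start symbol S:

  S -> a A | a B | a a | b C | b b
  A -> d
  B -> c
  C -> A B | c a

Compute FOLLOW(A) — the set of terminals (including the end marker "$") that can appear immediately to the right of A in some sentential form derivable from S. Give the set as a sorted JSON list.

FIRST sets, iterate to fixpoint:
iter 1:
  A via A→d: +{d}
  B via B→c: +{c}
  C via C→A B: +{d}
  C via C→c a: +{c}
  S via S→a A: +{a}
  S via S→b C: +{b}
  FIRST(S)={a,b}  FIRST(A)={d}  FIRST(B)={c}  FIRST(C)={c,d}
iter 2: — fixpoint
  FIRST(S)={a,b}  FIRST(A)={d}  FIRST(B)={c}  FIRST(C)={c,d}

FOLLOW iteration:
FOLLOW(S) := {$}
[1]
  C→A B: FOLLOW(A) ⊇ FIRST(B) = {c}; new: +{c}
  S→a A: FOLLOW(A) ⊇ FOLLOW(S) ⊇ {$}; new: +{$}
  S→a B: FOLLOW(B) ⊇ FOLLOW(S) ⊇ {$}; new: +{$}
  S→b C: FOLLOW(C) ⊇ FOLLOW(S) ⊇ {$}; new: +{$}
  FOLLOW[S]={$}  FOLLOW[A]={$,c}  FOLLOW[B]={$}  FOLLOW[C]={$}
[2] done
  FOLLOW[S]={$}  FOLLOW[A]={$,c}  FOLLOW[B]={$}  FOLLOW[C]={$}

FOLLOW(A) = ["$", "c"]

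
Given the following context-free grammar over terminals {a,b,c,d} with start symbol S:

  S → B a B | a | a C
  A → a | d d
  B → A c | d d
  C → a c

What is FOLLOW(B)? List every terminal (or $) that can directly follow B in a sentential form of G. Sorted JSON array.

Compute FIRST by fixpoint:
[1]
  A via A→a: +{a}
  A via A→d d: +{d}
  B via B→A c: +{a,d}
  C via C→a c: +{a}
  S via S→B a B: +{a,d}
  FIRST[S]={a,d}  FIRST[A]={a,d}  FIRST[B]={a,d}  FIRST[C]={a}
[2] (no change)
  FIRST[S]={a,d}  FIRST[A]={a,d}  FIRST[B]={a,d}  FIRST[C]={a}

FOLLOW iteration:
FOLLOW(S) := {$}
pass 1:
  B→A c: FOLLOW(A) ⊇ FIRST(c) = {c}; new: +{c}
  S→B a B: FOLLOW(B) ⊇ FIRST(a) = {a}; new: +{a}
  S→B a B: FOLLOW(B) ⊇ FOLLOW(S) ⊇ {$}; new: +{$}
  S→a C: FOLLOW(C) ⊇ FOLLOW(S) ⊇ {$}; new: +{$}
  FOLLOW[S]={$}  FOLLOW[A]={c}  FOLLOW[B]={$,a}  FOLLOW[C]={$}
pass 2: — fixpoint
  FOLLOW[S]={$}  FOLLOW[A]={c}  FOLLOW[B]={$,a}  FOLLOW[C]={$}

FOLLOW(B) = ["$", "a"]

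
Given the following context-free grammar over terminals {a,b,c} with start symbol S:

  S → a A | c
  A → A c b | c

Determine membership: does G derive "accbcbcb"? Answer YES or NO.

CNF form of G:
  S -> T2 A | c
  A -> A X3 | c
  T0 -> c
  T1 -> b
  T2 -> a
  X3 -> T0 T1

CYK fill:
  [0..0]={T2}  "a"  orig:{}
  [1..1]={A,S,T0}  "c"  orig:{A,S}
  [2..2]={A,S,T0}  "c"  orig:{A,S}
  [3..3]={T1}  "b"  orig:{}
  [4..4]={A,S,T0}  "c"  orig:{A,S}
  [5..5]={T1}  "b"  orig:{}
  [6..6]={A,S,T0}  "c"  orig:{A,S}
  [7..7]={T1}  "b"  orig:{}
  [0..1]={S}  "ac"
  [1..2]=∅  "cc"
  [2..3]={X3}  "cb"  orig:{}
  [3..4]=∅  "bc"
  [4..5]={X3}  "cb"  orig:{}
  [5..6]=∅  "bc"
  [6..7]={X3}  "cb"  orig:{}
  [0..2]=∅  "acc"
  [1..3]={A}  "ccb"
  [2..4]=∅  "cbc"
  [3..5]=∅  "bcb"
  [4..6]=∅  "cbc"
  [5..7]=∅  "bcb"
  [0..3]={S}  "accb"
  [1..4]=∅  "ccbc"
  [2..5]=∅  "cbcb"
  [3..6]=∅  "bcbc"
  [4..7]=∅  "cbcb"
  [0..4]=∅  "accbc"
  [1..5]={A}  "ccbcb"
  [2..6]=∅  "cbcbc"
  [3..7]=∅  "bcbcb"
  [0..5]={S}  "accbcb"
  [1..6]=∅  "ccbcbc"
  [2..7]=∅  "cbcbcb"
  [0..6]=∅  "accbcbc"
  [1..7]={A}  "ccbcbcb"
  [0..7]={S}  "accbcbcb"

S ∈ T[0,7] ⇒ YES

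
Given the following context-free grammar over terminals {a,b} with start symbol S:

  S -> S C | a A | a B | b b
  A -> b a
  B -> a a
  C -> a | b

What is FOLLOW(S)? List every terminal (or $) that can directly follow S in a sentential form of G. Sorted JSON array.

FIRST iteration:
[1]
  A via A→b a: +{b}
  B via B→a a: +{a}
  C via C→a: +{a}
  C via C→b: +{b}
  S via S→a A: +{a}
  S via S→b b: +{b}
  S: {a,b}  A: {b}  B: {a}  C: {a,b}
[2] — fixpoint
  S: {a,b}  A: {b}  B: {a}  C: {a,b}

Compute FOLLOW by fixpoint:
FOLLOW(S) := {$}
[1]
  S→S C: FOLLOW(S) ⊇ FIRST(C) = {a,b}; new: +{a,b}
  S→S C: FOLLOW(C) ⊇ FOLLOW(S) ⊇ {$,a,b}; new: +{$,a,b}
  S→a A: FOLLOW(A) ⊇ FOLLOW(S) ⊇ {$,a,b}; new: +{$,a,b}
  S→a B: FOLLOW(B) ⊇ FOLLOW(S) ⊇ {$,a,b}; new: +{$,a,b}
  FOLLOW(S)={$,a,b}  FOLLOW(A)={$,a,b}  FOLLOW(B)={$,a,b}  FOLLOW(C)={$,a,b}
[2] done
  FOLLOW(S)={$,a,b}  FOLLOW(A)={$,a,b}  FOLLOW(B)={$,a,b}  FOLLOW(C)={$,a,b}

FOLLOW(S) = ["$", "a", "b"]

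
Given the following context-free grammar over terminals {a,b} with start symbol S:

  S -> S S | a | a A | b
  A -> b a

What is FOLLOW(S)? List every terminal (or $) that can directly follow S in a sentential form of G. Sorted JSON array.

FIRST iteration:
[1]
  A via A→b a: +{b}
  S via S→a: +{a}
  S via S→b: +{b}
  FIRST(S)={a,b}  FIRST(A)={b}
[2] (stable)
  FIRST(S)={a,b}  FIRST(A)={b}

Compute FOLLOW by fixpoint:
FOLLOW(S) := {$}
pass 1:
  S→S S: FOLLOW(S) ⊇ FIRST(S) = {a,b}; new: +{a,b}
  S→a A: FOLLOW(A) ⊇ FOLLOW(S) ⊇ {$,a,b}; new: +{$,a,b}
  FOLLOW[S]={$,a,b}  FOLLOW[A]={$,a,b}
pass 2: (no change)
  FOLLOW[S]={$,a,b}  FOLLOW[A]={$,a,b}

FOLLOW(S) = ["$", "a", "b"]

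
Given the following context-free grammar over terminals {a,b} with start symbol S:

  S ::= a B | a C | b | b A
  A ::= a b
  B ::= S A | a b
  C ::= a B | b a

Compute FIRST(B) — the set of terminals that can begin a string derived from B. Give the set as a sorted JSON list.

FIRST sets, iterate to fixpoint:
iter 1:
  A via A→a b: +{a}
  B via B→a b: +{a}
  C via C→a B: +{a}
  C via C→b a: +{b}
  S via S→a B: +{a}
  S via S→b: +{b}
  FIRST[S]={a,b}  FIRST[A]={a}  FIRST[B]={a}  FIRST[C]={a,b}
iter 2:
  B via B→S A: +{b}
  FIRST[S]={a,b}  FIRST[A]={a}  FIRST[B]={a,b}  FIRST[C]={a,b}
iter 3: (stable)
  FIRST[S]={a,b}  FIRST[A]={a}  FIRST[B]={a,b}  FIRST[C]={a,b}

FIRST(B) = ["a", "b"]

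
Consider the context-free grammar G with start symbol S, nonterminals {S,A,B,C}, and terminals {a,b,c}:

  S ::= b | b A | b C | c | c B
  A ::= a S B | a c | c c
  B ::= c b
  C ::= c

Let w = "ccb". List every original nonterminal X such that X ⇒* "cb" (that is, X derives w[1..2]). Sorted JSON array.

CNF form of G:
  S -> T1 B | T2 A | T2 C | b | c
  A -> T0 T1 | T0 X3 | T1 T1
  B -> T1 T2
  C -> c
  T0 -> a
  T1 -> c
  T2 -> b
  X3 -> S B

CYK fill, restricted to cells inside w[1..2]:
  [1..1]={C,S,T1}  "c"  orig:{C,S}
  [2..2]={S,T2}  "b"  orig:{S}
  [1..2]={B}  "cb"

Original NTs in T[1,2] deriving "cb": ["B"]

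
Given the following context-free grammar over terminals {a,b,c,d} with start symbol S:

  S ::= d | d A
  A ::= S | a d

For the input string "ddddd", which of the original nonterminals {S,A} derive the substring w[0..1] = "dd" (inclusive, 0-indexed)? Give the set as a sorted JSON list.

Convert to CNF:
  S -> T1 A | d
  A -> T0 T1 | T1 A | d
  T0 -> a
  T1 -> d

Fill CYK table bottom-up, restricted to cells inside w[0..1]:
  cell(0,0) d: {A,S,T1}  orig:{A,S}
  cell(1,1) d: {A,S,T1}  orig:{A,S}
  cell(0,1) dd: {A,S}

Original NTs in T[0,1] deriving "dd": ["A", "S"]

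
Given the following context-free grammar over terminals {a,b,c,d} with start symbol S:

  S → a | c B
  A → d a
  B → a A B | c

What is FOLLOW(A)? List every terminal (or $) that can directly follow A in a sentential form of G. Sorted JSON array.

FIRST iteration:
pass 1:
  A via A→d a: +{d}
  B via B→a A B: +{a}
  B via B→c: +{c}
  S via S→a: +{a}
  S via S→c B: +{c}
  FIRST(S)={a,c}  FIRST(A)={d}  FIRST(B)={a,c}
pass 2: — fixpoint
  FIRST(S)={a,c}  FIRST(A)={d}  FIRST(B)={a,c}

FOLLOW iteration:
FOLLOW(S) := {$}
[1]
  B→a A B: FOLLOW(A) ⊇ FIRST(B) = {a,c}; new: +{a,c}
  S→c B: FOLLOW(B) ⊇ FOLLOW(S) ⊇ {$}; new: +{$}
  FOLLOW(S)={$}  FOLLOW(A)={a,c}  FOLLOW(B)={$}
[2] — fixpoint
  FOLLOW(S)={$}  FOLLOW(A)={a,c}  FOLLOW(B)={$}

FOLLOW(A) = ["a", "c"]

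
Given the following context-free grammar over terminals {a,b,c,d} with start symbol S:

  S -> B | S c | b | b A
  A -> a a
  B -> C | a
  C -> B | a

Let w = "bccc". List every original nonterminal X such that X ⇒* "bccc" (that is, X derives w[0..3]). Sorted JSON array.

Convert to CNF:
  S -> S T1 | T2 A | a | b
  A -> T0 T0
  B -> a
  C -> a
  T0 -> a
  T1 -> c
  T2 -> b

Fill CYK table bottom-up, restricted to cells inside w[0..3]:
  cell(0,0) b: {S,T2}  orig:{S}
  cell(1,1) c: {T1}  orig:{}
  cell(2,2) c: {T1}  orig:{}
  cell(3,3) c: {T1}  orig:{}
  cell(0,1) bc: {S}
  cell(1,2) cc: ∅
  cell(2,3) cc: ∅
  cell(0,2) bcc: {S}
  cell(1,3) ccc: ∅
  cell(0,3) bccc: {S}

Original NTs in T[0,3] deriving "bccc": ["S"]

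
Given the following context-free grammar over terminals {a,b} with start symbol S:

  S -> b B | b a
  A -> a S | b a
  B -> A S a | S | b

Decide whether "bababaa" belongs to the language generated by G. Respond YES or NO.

Convert to CNF:
  S -> T1 B | T1 T0
  A -> T0 S | T1 T0
  B -> A X2 | T1 B | T1 T0 | b
  T0 -> a
  T1 -> b
  X2 -> S T0

CYK fill:
  [0..0]={B,T1}  "b"  orig:{B}
  [1..1]={T0}  "a"  orig:{}
  [2..2]={B,T1}  "b"  orig:{B}
  [3..3]={T0}  "a"  orig:{}
  [4..4]={B,T1}  "b"  orig:{B}
  [5..5]={T0}  "a"  orig:{}
  [6..6]={T0}  "a"  orig:{}
  [0..1]={A,B,S}  "ba"
  [1..2]=∅  "ab"
  [2..3]={A,B,S}  "ba"
  [3..4]=∅  "ab"
  [4..5]={A,B,S}  "ba"
  [5..6]=∅  "aa"
  [0..2]=∅  "bab"
  [1..3]={A}  "aba"
  [2..4]=∅  "bab"
  [3..5]={A}  "aba"
  [4..6]={X2}  "baa"  orig:{}
  [0..3]=∅  "baba"
  [1..4]=∅  "abab"
  [2..5]=∅  "baba"
  [3..6]=∅  "abaa"
  [0..4]=∅  "babab"
  [1..5]=∅  "ababa"
  [2..6]={B}  "babaa"
  [0..5]=∅  "bababa"
  [1..6]={B}  "ababaa"
  [0..6]={B,S}  "bababaa"

S ∈ T[0,6] ⇒ YES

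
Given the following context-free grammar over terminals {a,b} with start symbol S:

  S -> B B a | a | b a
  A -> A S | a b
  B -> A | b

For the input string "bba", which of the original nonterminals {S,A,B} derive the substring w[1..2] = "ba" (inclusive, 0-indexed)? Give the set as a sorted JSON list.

CNF form of G:
  S -> B X2 | T1 T0 | a
  A -> A S | T0 T1
  B -> A S | T0 T1 | b
  T0 -> a
  T1 -> b
  X2 -> B T0

CYK fill, restricted to cells inside w[1..2]:
  cell(1,1) b: {B,T1}  orig:{B}
  cell(2,2) a: {S,T0}  orig:{S}
  cell(1,2) ba: {S,X2}  orig:{S}

Original NTs in T[1,2] deriving "ba": ["S"]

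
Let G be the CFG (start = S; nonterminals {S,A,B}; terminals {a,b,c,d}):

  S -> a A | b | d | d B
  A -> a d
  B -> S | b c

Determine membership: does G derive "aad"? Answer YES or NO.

CNF form of G:
  S -> T0 A | T1 B | b | d
  A -> T0 T1
  B -> T0 A | T1 B | T2 T3 | b | d
  T0 -> a
  T1 -> d
  T2 -> b
  T3 -> c

CYK table (by increasing span):
  [0..0]={T0}  "a"  orig:{}
  [1..1]={T0}  "a"  orig:{}
  [2..2]={B,S,T1}  "d"  orig:{B,S}
  [0..1]=∅  "aa"
  [1..2]={A}  "ad"
  [0..2]={B,S}  "aad"

S ∈ T[0,2] ⇒ YES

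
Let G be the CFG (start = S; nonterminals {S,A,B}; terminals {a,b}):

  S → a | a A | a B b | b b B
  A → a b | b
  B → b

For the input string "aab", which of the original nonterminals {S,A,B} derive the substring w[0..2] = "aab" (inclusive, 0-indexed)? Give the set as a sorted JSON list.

CNF form of G:
  S -> T0 A | T0 X2 | T1 X3 | a
  A -> T0 T1 | b
  B -> b
  T0 -> a
  T1 -> b
  X2 -> B T1
  X3 -> T1 B

CYK table (by increasing span) (cells [i..j] with 0 ≤ i ≤ j ≤ 2 only):
  T[0,0] 'a' = {S,T0}  orig:{S}
  T[1,1] 'a' = {S,T0}  orig:{S}
  T[2,2] 'b' = {A,B,T1}  orig:{A,B}
  T[0,1] 'aa' = ∅
  T[1,2] 'ab' = {A,S}
  T[0,2] 'aab' = {S}

Original NTs in T[0,2] deriving "aab": ["S"]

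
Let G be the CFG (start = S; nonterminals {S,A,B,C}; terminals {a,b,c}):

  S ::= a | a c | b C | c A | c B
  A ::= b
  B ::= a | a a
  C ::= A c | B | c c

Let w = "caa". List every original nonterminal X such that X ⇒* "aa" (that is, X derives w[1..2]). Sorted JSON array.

Convert to CNF:
  S -> T0 T1 | T1 A | T1 B | T2 C | a
  A -> b
  B -> T0 T0 | a
  C -> A T1 | T0 T0 | T1 T1 | a
  T0 -> a
  T1 -> c
  T2 -> b

Fill CYK table bottom-up, restricted to cells inside w[1..2]:
  [1..1]={B,C,S,T0}  "a"  orig:{B,C,S}
  [2..2]={B,C,S,T0}  "a"  orig:{B,C,S}
  [1..2]={B,C}  "aa"

Original NTs in T[1,2] deriving "aa": ["B", "C"]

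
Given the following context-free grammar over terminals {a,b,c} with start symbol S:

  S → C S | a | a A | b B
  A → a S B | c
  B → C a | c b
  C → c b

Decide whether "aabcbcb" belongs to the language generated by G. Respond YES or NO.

CNF form of G:
  S -> C S | T0 A | T2 B | a
  A -> T0 X3 | c
  B -> C T0 | T1 T2
  C -> T1 T2
  T0 -> a
  T1 -> c
  T2 -> b
  X3 -> S B

CYK fill:
  [0..0]={S,T0}  "a"  orig:{S}
  [1..1]={S,T0}  "a"  orig:{S}
  [2..2]={T2}  "b"  orig:{}
  [3..3]={A,T1}  "c"  orig:{A}
  [4..4]={T2}  "b"  orig:{}
  [5..5]={A,T1}  "c"  orig:{A}
  [6..6]={T2}  "b"  orig:{}
  [0..1]=∅  "aa"
  [1..2]=∅  "ab"
  [2..3]=∅  "bc"
  [3..4]={B,C}  "cb"
  [4..5]=∅  "bc"
  [5..6]={B,C}  "cb"
  [0..2]=∅  "aab"
  [1..3]=∅  "abc"
  [2..4]={S}  "bcb"
  [3..5]=∅  "cbc"
  [4..6]={S}  "bcb"
  [0..3]=∅  "aabc"
  [1..4]=∅  "abcb"
  [2..5]=∅  "bcbc"
  [3..6]=∅  "cbcb"
  [0..4]=∅  "aabcb"
  [1..5]=∅  "abcbc"
  [2..6]={X3}  "bcbcb"  orig:{}
  [0..5]=∅  "aabcbc"
  [1..6]={A}  "abcbcb"
  [0..6]={S}  "aabcbcb"

S ∈ T[0,6] ⇒ YES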